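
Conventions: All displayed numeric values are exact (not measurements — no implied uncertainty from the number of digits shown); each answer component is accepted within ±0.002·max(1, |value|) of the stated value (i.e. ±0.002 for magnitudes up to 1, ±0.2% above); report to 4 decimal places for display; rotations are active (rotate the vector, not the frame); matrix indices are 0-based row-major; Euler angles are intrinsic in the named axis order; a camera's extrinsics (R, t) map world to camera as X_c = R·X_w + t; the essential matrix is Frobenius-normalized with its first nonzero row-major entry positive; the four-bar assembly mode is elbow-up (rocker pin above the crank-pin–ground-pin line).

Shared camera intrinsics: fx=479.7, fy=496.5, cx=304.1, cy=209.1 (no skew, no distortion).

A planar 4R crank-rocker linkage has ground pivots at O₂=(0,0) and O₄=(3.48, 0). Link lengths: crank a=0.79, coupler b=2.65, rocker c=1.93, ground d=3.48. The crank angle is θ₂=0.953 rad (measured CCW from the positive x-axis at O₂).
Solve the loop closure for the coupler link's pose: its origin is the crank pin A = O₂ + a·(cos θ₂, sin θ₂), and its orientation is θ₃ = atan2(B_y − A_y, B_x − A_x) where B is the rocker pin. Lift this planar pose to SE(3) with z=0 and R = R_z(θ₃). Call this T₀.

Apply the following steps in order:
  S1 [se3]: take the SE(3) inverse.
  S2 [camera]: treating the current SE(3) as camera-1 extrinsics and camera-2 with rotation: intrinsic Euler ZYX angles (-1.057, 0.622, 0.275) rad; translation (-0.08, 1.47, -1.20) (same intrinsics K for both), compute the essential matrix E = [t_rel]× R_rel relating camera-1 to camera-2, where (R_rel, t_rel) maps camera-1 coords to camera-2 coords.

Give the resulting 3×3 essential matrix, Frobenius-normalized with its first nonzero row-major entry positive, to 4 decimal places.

source (fourbar_fk): coupler pose = R=[0.8964 -0.4432 0.0000; 0.4432 0.8964 0.0000; 0.0000 0.0000 1.0000], t=(0.4576, 0.6440, 0.0000)
after S1 (invert_se3): R=[0.8964 0.4432 0.0000; -0.4432 0.8964 0.0000; 0.0000 0.0000 1.0000], t=(-0.6956, -0.3745, 0.0000)
after S2 (essential): [0.4272 -0.5017 -0.0845; 0.2510 0.4087 0.2076; 0.4815 0.1580 0.1692]

matrix = [0.4272 -0.5017 -0.0845; 0.2510 0.4087 0.2076; 0.4815 0.1580 0.1692]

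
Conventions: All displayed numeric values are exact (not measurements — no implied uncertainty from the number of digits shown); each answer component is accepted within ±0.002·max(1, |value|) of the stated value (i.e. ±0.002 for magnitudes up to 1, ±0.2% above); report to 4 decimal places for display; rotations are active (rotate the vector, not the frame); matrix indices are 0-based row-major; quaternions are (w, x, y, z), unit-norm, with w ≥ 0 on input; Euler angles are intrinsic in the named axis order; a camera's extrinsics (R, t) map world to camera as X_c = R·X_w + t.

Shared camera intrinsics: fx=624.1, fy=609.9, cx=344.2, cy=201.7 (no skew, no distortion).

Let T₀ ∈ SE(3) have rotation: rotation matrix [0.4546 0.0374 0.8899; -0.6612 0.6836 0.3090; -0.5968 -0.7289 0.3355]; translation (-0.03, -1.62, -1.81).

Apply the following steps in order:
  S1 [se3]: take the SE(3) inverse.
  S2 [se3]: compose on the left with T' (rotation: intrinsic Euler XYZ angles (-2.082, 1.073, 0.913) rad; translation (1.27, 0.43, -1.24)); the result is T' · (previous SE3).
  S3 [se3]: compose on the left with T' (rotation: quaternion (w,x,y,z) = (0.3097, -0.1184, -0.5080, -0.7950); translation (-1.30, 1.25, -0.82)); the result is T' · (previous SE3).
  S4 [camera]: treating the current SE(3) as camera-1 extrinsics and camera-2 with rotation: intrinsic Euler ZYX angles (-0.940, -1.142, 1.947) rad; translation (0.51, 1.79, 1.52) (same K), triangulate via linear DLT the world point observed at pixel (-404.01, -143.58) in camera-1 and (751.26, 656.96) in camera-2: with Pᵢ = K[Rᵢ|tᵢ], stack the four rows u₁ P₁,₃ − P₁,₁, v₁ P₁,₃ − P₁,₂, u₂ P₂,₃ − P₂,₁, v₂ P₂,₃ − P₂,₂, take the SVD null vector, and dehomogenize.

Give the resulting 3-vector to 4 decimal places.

result = (0.7354, -0.5839, -0.2762)

after S1 (invert_se3): R=[0.4546 -0.6612 -0.5968; 0.0374 0.6836 -0.7289; 0.8899 0.3090 0.3355], t=(-2.1377, -0.2107, 1.1346)
after S2 (compose_se3): R=[0.9005 -0.1798 0.3960; -0.0069 0.9045 0.4264; -0.4348 -0.3867 0.8133], t=(1.7224, 2.6668, -0.4074)
after S3 (compose_se3): R=[-0.6517 0.7434 -0.1505; -0.7162 -0.5379 0.4446; 0.2496 0.3976 0.8830], t=(-0.9583, -0.5288, 1.8189)
after S4 (triangulate): (0.7354, -0.5839, -0.2762)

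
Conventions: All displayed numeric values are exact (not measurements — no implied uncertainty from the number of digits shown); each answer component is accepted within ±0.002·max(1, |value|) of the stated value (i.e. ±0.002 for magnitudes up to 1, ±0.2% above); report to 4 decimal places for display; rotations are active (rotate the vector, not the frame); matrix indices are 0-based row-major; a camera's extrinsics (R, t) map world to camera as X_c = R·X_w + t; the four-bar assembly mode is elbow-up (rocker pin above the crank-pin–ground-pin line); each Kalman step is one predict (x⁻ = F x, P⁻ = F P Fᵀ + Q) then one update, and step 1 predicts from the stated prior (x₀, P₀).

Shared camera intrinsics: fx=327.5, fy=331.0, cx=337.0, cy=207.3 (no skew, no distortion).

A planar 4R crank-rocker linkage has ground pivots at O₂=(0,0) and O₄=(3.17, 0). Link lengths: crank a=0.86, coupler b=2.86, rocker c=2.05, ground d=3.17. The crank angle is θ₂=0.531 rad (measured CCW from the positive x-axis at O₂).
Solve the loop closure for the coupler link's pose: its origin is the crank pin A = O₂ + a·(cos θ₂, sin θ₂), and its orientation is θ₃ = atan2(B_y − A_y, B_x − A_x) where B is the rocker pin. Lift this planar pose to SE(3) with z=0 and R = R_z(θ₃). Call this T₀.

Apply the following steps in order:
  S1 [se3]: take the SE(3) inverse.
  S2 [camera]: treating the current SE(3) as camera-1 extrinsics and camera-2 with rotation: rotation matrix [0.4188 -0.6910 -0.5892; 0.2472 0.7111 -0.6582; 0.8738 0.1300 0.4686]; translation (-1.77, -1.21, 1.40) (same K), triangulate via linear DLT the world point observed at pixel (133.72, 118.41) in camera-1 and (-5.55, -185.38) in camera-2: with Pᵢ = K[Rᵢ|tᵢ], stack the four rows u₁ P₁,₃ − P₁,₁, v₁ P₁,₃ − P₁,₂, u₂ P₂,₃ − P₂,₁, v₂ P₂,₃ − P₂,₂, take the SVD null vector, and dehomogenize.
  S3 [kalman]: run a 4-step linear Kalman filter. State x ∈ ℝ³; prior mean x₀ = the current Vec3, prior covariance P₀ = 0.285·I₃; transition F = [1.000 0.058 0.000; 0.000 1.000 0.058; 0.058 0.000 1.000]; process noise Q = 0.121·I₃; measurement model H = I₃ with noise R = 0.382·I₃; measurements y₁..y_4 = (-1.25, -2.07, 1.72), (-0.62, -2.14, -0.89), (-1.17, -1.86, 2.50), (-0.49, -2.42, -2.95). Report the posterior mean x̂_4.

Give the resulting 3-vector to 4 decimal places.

source (fourbar_fk): coupler pose = R=[0.8257 -0.5641 0.0000; 0.5641 0.8257 0.0000; 0.0000 0.0000 1.0000], t=(0.7416, 0.4355, 0.0000)
after S1 (invert_se3): R=[0.8257 0.5641 0.0000; -0.5641 0.8257 0.0000; 0.0000 0.0000 1.0000], t=(-0.8580, 0.0588, 0.0000)
after S2 (triangulate): (0.1358, -0.5242, 1.6781)
after S3 (kf_track): (-0.8606, -2.0135, -0.5439)

result = (-0.8606, -2.0135, -0.5439)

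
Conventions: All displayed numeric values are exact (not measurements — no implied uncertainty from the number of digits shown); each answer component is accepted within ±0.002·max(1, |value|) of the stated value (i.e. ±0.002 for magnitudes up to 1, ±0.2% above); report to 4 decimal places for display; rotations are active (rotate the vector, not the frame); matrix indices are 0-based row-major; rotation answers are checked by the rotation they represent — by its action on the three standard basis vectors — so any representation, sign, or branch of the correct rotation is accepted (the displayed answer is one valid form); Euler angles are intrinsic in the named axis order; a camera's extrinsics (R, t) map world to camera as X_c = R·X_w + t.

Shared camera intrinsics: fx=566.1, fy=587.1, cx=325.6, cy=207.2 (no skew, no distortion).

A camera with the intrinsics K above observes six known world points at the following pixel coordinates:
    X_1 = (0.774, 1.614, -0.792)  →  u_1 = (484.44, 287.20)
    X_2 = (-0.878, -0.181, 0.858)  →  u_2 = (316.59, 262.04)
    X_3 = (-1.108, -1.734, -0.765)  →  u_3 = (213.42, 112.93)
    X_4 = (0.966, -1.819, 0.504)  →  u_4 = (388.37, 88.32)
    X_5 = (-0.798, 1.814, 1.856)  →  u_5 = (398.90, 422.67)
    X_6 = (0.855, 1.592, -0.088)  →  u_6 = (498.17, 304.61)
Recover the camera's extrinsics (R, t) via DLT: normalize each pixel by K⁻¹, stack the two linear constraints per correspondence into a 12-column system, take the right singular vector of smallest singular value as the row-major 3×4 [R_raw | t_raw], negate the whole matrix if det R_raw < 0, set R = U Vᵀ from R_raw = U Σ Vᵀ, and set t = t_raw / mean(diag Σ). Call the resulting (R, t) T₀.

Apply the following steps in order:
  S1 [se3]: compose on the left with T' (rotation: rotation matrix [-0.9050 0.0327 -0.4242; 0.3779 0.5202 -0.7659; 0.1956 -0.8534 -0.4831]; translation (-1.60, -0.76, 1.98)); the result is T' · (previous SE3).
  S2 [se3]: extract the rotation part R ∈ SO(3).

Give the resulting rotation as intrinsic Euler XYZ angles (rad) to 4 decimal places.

source (pnp_recover): camera pose = R=[0.8844 0.3253 0.3347; -0.4494 0.7870 0.4227; -0.1259 -0.5243 0.8422], t=(0.4297, 0.0799, 6.5074)
after S1 (compose_se3): R=[-0.7617 -0.0462 -0.6463; 0.1968 0.9338 -0.2987; 0.6174 -0.3547 -0.7022], t=(-4.7468, -5.5403, -1.1480)
after S2 (rot_of_se3): [-0.7617 -0.0462 -0.6463; 0.1968 0.9338 -0.2987; 0.6174 -0.3547 -0.7022]

rotation (euler_xyz) = (2.7394, -0.7027, 3.0810)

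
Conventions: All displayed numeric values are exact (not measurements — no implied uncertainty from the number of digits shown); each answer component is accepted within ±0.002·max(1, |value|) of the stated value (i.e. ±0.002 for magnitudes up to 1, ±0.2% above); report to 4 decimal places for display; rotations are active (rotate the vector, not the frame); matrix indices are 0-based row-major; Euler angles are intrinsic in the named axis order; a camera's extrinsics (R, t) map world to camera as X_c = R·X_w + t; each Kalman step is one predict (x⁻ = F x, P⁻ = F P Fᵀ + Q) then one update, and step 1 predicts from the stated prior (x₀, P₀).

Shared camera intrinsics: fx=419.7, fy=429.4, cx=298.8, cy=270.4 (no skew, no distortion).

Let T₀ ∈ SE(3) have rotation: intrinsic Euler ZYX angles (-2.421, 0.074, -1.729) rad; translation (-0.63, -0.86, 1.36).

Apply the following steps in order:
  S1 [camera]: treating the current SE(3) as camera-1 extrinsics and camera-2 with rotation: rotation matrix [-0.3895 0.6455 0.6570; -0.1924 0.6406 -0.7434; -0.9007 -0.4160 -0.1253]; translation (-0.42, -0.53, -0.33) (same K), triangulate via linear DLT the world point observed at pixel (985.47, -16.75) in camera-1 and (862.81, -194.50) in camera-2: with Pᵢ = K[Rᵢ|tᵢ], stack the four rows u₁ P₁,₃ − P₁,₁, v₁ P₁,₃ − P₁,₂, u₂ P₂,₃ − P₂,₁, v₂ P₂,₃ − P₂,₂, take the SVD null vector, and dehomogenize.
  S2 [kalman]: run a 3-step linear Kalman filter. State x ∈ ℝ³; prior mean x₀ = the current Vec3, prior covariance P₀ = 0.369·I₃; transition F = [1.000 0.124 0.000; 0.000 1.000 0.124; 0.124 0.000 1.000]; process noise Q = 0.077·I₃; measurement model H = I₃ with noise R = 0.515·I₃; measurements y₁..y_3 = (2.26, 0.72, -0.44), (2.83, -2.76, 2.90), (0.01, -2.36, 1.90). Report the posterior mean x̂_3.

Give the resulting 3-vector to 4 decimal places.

result = (0.6389, -1.0459, 1.5908)

after S1 (triangulate): (-1.8381, 0.2194, 1.4795)
after S2 (kf_track): (0.6389, -1.0459, 1.5908)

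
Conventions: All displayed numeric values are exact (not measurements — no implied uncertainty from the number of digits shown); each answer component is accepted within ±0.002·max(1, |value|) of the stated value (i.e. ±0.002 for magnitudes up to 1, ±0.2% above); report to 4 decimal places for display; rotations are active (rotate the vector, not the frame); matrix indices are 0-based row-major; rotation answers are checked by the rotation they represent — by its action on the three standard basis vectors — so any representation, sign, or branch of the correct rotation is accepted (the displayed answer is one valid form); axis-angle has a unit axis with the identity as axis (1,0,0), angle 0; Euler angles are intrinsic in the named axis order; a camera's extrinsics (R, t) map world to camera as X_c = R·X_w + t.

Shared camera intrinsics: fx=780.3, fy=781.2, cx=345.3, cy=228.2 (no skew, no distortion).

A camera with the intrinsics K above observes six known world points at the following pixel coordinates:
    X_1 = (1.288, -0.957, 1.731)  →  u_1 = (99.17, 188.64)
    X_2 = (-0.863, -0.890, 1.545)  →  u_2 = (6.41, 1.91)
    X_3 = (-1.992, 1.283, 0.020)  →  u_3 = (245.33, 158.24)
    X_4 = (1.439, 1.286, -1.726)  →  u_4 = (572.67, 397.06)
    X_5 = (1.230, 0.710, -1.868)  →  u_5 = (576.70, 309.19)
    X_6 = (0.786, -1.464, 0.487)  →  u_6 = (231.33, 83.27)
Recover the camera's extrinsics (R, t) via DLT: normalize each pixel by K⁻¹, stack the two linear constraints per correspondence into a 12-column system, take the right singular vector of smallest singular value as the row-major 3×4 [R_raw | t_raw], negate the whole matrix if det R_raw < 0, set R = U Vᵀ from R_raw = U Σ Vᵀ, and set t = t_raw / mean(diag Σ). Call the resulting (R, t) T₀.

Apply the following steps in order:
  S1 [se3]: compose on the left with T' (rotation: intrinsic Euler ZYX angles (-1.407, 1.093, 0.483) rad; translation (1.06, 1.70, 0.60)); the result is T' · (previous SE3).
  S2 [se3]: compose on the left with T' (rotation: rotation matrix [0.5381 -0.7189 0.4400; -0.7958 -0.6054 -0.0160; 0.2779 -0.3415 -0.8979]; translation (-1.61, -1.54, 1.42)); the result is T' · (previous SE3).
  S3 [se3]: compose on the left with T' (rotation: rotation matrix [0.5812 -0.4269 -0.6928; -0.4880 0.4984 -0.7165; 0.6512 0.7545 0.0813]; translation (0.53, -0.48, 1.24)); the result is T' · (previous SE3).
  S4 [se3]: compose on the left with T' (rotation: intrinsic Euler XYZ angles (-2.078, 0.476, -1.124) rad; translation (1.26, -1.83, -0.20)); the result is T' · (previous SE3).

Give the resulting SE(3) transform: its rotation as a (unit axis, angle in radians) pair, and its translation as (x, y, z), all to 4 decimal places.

source (pnp_recover): camera pose = R=[0.0675 0.1173 -0.9908; 0.4881 0.8623 0.1353; 0.8702 -0.4927 0.0009], t=(-0.3300, -0.3700, 4.9697)
after S1 (compose_se3): R=[0.1772 0.9828 0.0527; -0.8998 0.1400 0.4132; 0.3987 -0.1206 0.9091], t=(-0.9528, -2.2856, 2.8378)
after S2 (compose_se3): R=[0.9177 0.3751 0.1313; 0.3974 -0.8649 -0.3066; -0.0014 0.3336 -0.9427], t=(0.7691, 0.5565, -0.6122)
after S3 (compose_se3): R=[0.3647 0.3561 0.8603; -0.2487 -0.8531 0.4586; 0.8973 -0.3812 -0.2225], t=(1.1635, -0.1393, 2.1109)
after S4 (compose_se3): R=[0.3518 -0.7218 0.5960; 0.9358 0.2854 -0.2068; -0.0208 0.6305 0.7759], t=(2.5624, 0.1979, -0.0576)

rotation (axis_angle) = ((0.4279, 0.3152, 0.8471), 1.3627), translation = (2.5624, 0.1979, -0.0576)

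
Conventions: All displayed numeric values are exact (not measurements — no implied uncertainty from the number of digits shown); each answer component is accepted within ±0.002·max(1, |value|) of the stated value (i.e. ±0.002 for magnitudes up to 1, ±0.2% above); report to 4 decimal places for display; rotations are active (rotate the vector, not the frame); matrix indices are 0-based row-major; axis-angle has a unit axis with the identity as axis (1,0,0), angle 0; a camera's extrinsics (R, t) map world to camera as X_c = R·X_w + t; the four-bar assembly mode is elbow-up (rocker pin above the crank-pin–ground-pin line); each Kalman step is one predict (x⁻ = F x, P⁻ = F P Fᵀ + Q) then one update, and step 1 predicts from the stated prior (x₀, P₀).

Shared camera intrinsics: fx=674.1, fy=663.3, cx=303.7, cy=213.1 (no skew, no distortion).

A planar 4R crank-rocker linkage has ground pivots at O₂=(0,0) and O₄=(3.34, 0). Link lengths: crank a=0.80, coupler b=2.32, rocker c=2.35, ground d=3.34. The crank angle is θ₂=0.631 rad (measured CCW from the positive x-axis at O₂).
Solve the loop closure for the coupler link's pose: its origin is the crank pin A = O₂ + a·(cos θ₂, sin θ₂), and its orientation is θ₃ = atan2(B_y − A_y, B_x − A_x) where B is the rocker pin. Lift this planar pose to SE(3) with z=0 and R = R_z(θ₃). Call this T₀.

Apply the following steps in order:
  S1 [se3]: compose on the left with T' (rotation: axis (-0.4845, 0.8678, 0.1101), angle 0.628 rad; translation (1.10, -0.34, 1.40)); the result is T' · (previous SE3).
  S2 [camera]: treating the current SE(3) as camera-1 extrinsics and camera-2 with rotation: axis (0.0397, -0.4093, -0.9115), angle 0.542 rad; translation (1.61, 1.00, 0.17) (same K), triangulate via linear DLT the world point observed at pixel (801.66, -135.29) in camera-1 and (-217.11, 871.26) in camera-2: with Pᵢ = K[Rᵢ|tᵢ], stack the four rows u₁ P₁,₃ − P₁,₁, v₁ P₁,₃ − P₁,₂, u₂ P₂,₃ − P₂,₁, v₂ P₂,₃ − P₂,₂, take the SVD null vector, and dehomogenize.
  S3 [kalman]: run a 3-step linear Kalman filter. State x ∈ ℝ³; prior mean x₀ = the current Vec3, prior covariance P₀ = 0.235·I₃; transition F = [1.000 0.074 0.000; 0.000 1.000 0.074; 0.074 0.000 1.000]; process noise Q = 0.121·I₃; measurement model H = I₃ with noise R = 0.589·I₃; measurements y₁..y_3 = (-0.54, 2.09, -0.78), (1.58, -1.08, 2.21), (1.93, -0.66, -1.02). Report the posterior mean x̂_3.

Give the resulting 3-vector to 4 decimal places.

result = (0.4802, -0.3150, 0.3214)

source (fourbar_fk): coupler pose = R=[0.7105 -0.7037 0.0000; 0.7037 0.7105 0.0000; 0.0000 0.0000 1.0000], t=(0.6460, 0.4720, 0.0000)
after S1 (compose_se3): R=[0.5048 -0.7039 0.4997; 0.6595 0.6880 0.3029; -0.5570 0.1766 0.8115], t=(1.5833, 0.0997, 0.9383)
after S2 (triangulate): (-1.8237, -1.0877, 1.2699)
after S3 (kf_track): (0.4802, -0.3150, 0.3214)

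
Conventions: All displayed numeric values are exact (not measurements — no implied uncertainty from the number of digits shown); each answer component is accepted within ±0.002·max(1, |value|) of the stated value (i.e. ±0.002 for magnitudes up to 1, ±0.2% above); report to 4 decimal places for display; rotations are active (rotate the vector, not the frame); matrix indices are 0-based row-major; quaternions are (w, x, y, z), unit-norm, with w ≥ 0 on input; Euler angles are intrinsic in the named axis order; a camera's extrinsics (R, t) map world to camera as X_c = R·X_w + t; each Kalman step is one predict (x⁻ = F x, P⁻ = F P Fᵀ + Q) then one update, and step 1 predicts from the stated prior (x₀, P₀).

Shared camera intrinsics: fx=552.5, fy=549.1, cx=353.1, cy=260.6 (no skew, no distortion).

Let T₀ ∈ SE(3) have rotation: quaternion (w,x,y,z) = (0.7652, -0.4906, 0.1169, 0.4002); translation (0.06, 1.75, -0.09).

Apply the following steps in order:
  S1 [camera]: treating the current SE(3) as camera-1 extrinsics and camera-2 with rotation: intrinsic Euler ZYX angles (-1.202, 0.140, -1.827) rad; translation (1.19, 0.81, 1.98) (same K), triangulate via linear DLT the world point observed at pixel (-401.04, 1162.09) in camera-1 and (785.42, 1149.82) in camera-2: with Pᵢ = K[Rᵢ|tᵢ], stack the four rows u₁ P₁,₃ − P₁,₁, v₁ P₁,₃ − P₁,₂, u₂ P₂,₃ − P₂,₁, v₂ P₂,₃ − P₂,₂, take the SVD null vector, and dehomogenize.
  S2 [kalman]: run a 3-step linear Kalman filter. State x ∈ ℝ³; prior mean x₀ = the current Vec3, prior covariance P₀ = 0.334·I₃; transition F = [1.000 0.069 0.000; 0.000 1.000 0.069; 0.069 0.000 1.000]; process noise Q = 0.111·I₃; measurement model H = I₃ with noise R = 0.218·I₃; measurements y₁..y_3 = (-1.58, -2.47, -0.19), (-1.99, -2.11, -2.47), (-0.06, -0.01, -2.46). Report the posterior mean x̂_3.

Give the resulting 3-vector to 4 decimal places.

result = (-1.0143, -0.9527, -1.9403)

after S1 (triangulate): (-1.6492, 0.3421, 0.8925)
after S2 (kf_track): (-1.0143, -0.9527, -1.9403)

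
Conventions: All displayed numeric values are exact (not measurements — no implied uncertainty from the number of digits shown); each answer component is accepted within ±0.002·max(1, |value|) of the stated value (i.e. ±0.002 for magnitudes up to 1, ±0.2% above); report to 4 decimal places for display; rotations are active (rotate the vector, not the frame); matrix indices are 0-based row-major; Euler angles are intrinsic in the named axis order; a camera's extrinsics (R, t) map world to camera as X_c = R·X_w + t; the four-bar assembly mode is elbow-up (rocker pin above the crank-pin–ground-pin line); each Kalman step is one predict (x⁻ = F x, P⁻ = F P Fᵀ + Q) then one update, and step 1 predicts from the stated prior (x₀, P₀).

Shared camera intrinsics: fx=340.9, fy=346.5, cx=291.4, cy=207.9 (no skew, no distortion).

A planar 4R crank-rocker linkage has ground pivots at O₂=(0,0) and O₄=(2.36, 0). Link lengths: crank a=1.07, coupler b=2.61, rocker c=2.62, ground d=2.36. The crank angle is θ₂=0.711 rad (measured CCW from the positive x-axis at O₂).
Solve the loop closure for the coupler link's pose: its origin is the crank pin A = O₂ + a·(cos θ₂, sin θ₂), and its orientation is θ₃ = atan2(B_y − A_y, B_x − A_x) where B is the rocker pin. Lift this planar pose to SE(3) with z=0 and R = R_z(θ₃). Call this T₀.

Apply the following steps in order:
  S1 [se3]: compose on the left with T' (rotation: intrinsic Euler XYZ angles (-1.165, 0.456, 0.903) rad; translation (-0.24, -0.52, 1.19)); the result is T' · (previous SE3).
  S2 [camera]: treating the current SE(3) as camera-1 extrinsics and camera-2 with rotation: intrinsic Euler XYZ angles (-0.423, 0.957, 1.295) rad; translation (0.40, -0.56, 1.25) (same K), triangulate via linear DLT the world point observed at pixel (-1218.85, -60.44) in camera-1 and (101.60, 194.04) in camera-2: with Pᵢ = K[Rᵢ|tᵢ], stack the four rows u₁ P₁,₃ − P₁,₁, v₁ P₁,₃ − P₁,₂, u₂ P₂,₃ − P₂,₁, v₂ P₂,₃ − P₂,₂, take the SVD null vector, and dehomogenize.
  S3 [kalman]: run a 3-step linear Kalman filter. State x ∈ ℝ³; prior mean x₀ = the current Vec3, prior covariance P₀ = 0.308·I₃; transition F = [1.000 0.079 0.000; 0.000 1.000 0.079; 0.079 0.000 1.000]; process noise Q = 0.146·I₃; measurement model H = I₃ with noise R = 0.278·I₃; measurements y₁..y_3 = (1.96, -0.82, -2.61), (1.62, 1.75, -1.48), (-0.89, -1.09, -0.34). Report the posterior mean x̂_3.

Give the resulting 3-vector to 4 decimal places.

source (fourbar_fk): coupler pose = R=[0.6808 -0.7325 0.0000; 0.7325 0.6808 0.0000; 0.0000 0.0000 1.0000], t=(0.8107, 0.6983, 0.0000)
after S1 (compose_se3): R=[-0.1379 -0.8872 0.4404; 0.4522 0.3392 0.8249; -0.8812 0.3129 0.3544], t=(-0.2815, -0.0793, 0.2158)
after S2 (triangulate): (-0.0527, 1.2489, -0.7515)
after S3 (kf_track): (0.2669, -0.2273, -0.9519)

result = (0.2669, -0.2273, -0.9519)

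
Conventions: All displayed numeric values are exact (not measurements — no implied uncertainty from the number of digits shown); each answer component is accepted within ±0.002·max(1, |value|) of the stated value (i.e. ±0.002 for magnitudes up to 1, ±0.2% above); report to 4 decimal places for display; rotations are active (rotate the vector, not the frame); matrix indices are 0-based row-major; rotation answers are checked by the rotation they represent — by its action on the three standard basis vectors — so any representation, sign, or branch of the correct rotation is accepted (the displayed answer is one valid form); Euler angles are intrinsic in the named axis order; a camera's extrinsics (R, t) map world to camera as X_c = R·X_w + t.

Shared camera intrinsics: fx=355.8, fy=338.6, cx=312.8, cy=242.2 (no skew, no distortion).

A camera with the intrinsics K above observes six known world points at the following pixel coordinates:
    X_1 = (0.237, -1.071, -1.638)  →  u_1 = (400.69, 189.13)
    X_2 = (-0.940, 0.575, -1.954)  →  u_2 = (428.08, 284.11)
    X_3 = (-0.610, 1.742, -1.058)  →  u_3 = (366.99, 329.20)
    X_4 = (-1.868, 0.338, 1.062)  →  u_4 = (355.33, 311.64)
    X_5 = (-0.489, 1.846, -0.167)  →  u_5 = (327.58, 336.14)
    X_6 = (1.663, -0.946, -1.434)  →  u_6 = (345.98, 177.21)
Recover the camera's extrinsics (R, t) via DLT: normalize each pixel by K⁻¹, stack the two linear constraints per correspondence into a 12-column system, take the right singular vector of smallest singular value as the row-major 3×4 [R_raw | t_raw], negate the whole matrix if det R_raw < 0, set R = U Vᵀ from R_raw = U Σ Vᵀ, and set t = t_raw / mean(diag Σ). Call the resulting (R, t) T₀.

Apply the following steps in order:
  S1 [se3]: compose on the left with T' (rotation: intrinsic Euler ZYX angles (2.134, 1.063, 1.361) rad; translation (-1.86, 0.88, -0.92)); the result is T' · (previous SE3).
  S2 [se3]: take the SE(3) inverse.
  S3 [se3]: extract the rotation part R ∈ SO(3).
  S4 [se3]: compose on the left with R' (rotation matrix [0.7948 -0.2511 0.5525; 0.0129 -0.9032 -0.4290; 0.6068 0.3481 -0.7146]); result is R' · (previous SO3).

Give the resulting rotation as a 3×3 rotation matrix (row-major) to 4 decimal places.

source (pnp_recover): camera pose = R=[-0.5753 -0.2660 -0.7735; -0.3786 0.9248 -0.0365; 0.7250 0.2718 -0.6328], t=(0.3503, -0.0997, 6.2331)
after S1 (compose_se3): R=[0.9180 -0.3174 -0.2380; 0.0221 0.6399 -0.7681; 0.3961 0.6998 0.5944], t=(2.6613, 5.1770, -0.6423)
after S2 (invert_se3): R=[0.9180 0.0221 0.3961; -0.3174 0.6399 0.6998; -0.2380 -0.7681 0.5944], t=(-2.3030, -2.0187, 4.9918)
after S3 (rot_of_se3): [0.9180 0.0221 0.3961; -0.3174 0.6399 0.6998; -0.2380 -0.7681 0.5944]
after S4 (compose_so3): [0.6778 -0.5675 0.4675; 0.4006 -0.2481 -0.8820; 0.6166 0.7851 0.0592]

rotation (matrix) = ((0.6778, -0.5675, 0.4675), (0.4006, -0.2481, -0.8820), (0.6166, 0.7851, 0.0592))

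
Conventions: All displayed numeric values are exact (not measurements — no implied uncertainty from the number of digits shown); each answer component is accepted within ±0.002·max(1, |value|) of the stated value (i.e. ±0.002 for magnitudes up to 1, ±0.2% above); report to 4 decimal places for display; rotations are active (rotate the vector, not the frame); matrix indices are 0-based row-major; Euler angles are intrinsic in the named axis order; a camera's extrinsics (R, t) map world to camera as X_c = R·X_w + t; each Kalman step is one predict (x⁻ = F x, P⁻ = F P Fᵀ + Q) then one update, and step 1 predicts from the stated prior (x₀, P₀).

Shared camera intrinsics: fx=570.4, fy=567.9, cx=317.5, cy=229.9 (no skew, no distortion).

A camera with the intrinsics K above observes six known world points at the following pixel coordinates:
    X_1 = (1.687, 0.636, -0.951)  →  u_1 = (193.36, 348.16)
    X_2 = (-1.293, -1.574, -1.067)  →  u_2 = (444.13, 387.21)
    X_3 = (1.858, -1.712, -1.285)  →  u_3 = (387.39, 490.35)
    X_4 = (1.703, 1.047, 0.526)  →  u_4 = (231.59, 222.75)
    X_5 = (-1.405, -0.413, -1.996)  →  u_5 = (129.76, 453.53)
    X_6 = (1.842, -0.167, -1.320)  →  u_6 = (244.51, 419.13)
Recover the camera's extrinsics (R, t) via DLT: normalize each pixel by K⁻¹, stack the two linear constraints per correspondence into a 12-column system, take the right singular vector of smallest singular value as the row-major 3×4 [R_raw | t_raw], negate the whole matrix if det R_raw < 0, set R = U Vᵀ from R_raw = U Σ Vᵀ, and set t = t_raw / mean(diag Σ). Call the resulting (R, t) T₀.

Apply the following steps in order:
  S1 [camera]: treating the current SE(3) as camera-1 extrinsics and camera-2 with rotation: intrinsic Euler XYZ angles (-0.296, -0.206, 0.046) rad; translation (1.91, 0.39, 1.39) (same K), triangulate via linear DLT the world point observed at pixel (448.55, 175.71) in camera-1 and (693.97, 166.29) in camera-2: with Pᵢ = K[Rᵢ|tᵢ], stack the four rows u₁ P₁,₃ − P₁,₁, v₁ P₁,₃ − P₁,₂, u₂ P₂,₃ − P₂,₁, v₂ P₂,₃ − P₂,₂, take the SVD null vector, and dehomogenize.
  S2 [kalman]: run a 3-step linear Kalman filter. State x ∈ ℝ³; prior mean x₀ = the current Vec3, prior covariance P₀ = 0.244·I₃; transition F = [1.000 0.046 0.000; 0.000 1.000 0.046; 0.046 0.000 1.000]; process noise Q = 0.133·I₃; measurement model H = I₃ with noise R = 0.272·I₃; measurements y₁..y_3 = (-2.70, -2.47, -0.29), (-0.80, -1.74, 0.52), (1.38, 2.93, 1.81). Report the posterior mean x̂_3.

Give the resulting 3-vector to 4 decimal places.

result = (0.0980, 0.6138, 1.1244)

source (pnp_recover): camera pose = R=[0.0067 -0.8959 0.4442; 0.4746 -0.3881 -0.7900; 0.8802 0.2161 0.4226], t=(-0.3100, -0.0700, 4.7100)
after S1 (triangulate): (0.1100, -1.0841, 1.1195)
after S2 (kf_track): (0.0980, 0.6138, 1.1244)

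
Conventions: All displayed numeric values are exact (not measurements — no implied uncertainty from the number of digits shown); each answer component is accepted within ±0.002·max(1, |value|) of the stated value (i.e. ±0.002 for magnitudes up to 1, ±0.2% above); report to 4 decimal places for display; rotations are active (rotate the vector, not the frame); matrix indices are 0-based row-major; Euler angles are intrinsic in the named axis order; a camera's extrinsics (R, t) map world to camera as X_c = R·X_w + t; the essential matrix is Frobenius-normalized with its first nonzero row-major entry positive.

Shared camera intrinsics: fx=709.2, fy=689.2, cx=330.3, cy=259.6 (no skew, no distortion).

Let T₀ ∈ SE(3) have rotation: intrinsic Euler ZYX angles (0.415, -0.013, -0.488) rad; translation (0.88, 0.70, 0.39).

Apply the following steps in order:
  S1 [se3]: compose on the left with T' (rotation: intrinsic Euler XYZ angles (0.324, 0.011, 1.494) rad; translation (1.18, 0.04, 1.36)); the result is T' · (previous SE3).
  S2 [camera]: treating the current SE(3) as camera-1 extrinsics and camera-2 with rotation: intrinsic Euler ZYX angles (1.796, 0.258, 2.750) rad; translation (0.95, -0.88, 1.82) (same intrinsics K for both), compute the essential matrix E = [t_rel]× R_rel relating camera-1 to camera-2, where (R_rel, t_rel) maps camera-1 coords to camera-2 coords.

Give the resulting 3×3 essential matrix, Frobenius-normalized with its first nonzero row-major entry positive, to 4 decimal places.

after S1 (compose_se3): R=[-0.3316 -0.8404 -0.4287; 0.8889 -0.1260 -0.4404; 0.3161 -0.5272 0.7888], t=(0.5539, 0.7963, 2.0327)
after S2 (essential): [0.2566 -0.5229 0.1940; -0.5445 -0.3243 0.2305; -0.3573 0.1988 -0.0331]

matrix = [0.2566 -0.5229 0.1940; -0.5445 -0.3243 0.2305; -0.3573 0.1988 -0.0331]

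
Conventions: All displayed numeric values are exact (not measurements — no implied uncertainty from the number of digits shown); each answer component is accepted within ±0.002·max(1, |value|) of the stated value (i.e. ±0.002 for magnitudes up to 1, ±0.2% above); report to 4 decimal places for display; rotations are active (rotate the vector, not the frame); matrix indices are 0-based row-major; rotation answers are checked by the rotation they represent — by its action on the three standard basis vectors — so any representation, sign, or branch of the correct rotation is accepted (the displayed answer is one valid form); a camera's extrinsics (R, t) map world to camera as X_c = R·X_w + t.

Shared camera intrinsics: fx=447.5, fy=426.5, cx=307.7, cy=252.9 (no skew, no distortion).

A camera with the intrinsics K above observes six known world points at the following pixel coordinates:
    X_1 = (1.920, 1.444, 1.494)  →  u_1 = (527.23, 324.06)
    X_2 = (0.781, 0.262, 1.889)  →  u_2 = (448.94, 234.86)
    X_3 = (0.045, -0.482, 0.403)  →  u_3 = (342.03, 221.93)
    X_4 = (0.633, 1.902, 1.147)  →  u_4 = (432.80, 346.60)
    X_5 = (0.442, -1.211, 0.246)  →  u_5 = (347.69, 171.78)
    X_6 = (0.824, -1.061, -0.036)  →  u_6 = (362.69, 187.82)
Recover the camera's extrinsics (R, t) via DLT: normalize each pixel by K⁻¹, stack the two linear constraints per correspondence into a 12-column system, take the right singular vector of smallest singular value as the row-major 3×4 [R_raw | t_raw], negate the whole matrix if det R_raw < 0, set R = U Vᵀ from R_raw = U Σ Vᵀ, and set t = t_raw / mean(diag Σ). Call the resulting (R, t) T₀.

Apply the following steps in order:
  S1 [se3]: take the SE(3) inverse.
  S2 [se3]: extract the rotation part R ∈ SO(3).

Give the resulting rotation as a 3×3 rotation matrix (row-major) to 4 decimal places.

source (pnp_recover): camera pose = R=[0.7309 0.2291 0.6429; 0.0481 0.9224 -0.3833; -0.6808 0.3111 0.6631], t=(0.2802, 0.1600, 5.9322)
after S1 (invert_se3): R=[0.7309 0.0481 -0.6808; 0.2291 0.9224 0.3111; 0.6429 -0.3833 0.6631], t=(3.8263, -2.0572, -4.0525)
after S2 (rot_of_se3): [0.7309 0.0481 -0.6808; 0.2291 0.9224 0.3111; 0.6429 -0.3833 0.6631]

rotation (matrix) = ((0.7309, 0.0481, -0.6808), (0.2291, 0.9224, 0.3111), (0.6429, -0.3833, 0.6631))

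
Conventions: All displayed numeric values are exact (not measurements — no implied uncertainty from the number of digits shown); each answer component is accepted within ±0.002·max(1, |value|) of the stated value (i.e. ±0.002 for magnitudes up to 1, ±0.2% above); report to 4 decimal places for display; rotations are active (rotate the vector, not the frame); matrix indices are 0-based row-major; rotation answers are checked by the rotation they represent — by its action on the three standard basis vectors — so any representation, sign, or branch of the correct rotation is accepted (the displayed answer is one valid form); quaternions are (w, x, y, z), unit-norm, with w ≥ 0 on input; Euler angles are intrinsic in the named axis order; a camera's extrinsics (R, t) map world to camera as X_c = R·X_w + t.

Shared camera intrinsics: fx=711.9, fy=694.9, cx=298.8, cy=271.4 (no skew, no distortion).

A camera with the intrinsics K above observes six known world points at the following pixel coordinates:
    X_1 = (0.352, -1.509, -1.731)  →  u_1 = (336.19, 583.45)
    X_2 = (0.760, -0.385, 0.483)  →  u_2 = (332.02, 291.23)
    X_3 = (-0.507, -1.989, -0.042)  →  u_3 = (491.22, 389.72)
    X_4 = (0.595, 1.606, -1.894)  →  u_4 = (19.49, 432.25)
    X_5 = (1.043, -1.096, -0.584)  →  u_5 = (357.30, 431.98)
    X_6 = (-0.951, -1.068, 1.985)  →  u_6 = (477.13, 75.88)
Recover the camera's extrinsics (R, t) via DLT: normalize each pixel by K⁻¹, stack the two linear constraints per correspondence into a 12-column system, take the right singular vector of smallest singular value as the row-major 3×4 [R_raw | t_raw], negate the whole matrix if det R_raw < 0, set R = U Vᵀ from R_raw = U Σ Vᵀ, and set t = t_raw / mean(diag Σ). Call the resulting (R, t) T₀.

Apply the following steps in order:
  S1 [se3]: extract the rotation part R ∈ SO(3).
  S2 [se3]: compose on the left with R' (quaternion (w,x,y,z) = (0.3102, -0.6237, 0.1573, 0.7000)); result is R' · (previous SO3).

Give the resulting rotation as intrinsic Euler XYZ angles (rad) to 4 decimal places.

rotation (euler_xyz) = (-1.8238, 0.3675, -3.1044)

source (pnp_recover): camera pose = R=[0.1648 -0.8870 0.4313; 0.3264 -0.3636 -0.8725; 0.9307 0.2846 0.2296], t=(-0.3700, 0.2200, 5.8304)
after S1 (rot_of_se3): [0.1648 -0.8870 0.4313; 0.3264 -0.3636 -0.8725; 0.9307 0.2846 0.2296]
after S2 (compose_so3): [-0.9326 0.0347 0.3593; 0.3569 0.2373 0.9035; -0.0539 0.9708 -0.2336]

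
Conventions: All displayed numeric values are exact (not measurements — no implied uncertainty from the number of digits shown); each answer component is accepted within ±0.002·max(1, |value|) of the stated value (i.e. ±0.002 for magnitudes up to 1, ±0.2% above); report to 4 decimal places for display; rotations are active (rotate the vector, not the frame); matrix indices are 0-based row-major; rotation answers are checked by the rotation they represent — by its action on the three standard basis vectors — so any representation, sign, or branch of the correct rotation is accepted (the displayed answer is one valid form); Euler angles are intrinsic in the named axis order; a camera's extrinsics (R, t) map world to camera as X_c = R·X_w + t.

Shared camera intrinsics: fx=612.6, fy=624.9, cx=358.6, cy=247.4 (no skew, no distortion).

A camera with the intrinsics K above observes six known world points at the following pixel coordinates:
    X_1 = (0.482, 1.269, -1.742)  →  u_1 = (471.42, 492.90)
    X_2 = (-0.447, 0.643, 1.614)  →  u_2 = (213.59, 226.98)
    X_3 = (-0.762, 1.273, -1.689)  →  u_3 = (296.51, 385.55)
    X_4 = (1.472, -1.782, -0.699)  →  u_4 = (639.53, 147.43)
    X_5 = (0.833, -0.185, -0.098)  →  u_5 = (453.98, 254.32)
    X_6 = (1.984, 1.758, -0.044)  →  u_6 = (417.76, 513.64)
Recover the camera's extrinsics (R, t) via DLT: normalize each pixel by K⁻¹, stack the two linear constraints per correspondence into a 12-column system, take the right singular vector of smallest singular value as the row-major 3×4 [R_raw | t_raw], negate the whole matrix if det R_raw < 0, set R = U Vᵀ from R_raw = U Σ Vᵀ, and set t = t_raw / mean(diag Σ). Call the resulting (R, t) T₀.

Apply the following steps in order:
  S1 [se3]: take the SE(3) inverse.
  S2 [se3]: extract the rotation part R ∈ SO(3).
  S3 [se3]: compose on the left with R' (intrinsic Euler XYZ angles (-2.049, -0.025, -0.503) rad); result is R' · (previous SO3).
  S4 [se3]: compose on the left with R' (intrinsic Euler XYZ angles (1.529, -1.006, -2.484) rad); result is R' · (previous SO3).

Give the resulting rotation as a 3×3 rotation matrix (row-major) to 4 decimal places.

source (pnp_recover): camera pose = R=[0.6823 -0.5335 -0.4998; 0.5478 0.8259 -0.1338; 0.4842 -0.1825 0.8557], t=(0.0800, -0.2600, 4.7599)
after S1 (invert_se3): R=[0.6823 0.5478 0.4842; -0.5335 0.8259 -0.1825; -0.4998 -0.1338 0.8557], t=(-2.2168, 1.1260, -4.0680)
after S2 (rot_of_se3): [0.6823 0.5478 0.4842; -0.5335 0.8259 -0.1825; -0.4998 -0.1338 0.8557]
after S3 (compose_so3): [0.3530 0.8811 0.3147; -0.0696 -0.3107 0.9479; 0.9330 -0.3565 -0.0484]
after S4 (compose_so3): [-0.9604 -0.1738 0.2177; -0.2340 0.9273 -0.2923; -0.1510 -0.3316 -0.9312]

rotation (matrix) = ((-0.9604, -0.1738, 0.2177), (-0.2340, 0.9273, -0.2923), (-0.1510, -0.3316, -0.9312))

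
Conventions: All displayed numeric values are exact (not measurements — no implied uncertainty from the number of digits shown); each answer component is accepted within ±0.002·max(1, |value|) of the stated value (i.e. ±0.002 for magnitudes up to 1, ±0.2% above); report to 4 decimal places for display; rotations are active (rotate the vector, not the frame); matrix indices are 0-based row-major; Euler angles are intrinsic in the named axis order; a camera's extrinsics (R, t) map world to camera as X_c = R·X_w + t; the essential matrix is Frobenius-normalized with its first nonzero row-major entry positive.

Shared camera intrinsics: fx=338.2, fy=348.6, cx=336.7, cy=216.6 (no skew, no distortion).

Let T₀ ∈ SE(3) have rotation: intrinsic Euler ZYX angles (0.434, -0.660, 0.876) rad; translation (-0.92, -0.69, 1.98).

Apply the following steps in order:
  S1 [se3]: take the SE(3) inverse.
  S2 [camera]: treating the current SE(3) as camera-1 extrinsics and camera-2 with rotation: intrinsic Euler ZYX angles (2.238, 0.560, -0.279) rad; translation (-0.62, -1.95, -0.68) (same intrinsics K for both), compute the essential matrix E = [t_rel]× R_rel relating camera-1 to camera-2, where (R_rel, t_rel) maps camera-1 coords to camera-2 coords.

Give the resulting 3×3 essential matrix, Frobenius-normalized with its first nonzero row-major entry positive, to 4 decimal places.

after S1 (invert_se3): R=[0.7168 0.3322 0.6131; -0.6965 0.3828 0.6069; -0.0331 -0.8620 0.5058], t=(-0.3253, -1.5783, -1.6267)
after S2 (essential): [0.1999 0.0922 0.6356; 0.4254 -0.0690 -0.2886; 0.5270 -0.0278 -0.0003]

matrix = [0.1999 0.0922 0.6356; 0.4254 -0.0690 -0.2886; 0.5270 -0.0278 -0.0003]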